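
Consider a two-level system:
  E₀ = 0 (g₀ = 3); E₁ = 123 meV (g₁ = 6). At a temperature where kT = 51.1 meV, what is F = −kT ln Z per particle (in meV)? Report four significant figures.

-64.60 meV

Eᵢ/kT = 0, 2.40705.
Z = Σ gᵢe^(−Eᵢ/kT) = 3·e^(−0) + 6·e^(−2.40705) = 3.00000 + 0.540484 = 3.54048.
F = −kT ln Z = −51.1 × ln(3.54048) = −51.1 × 1.26426 = -64.60 meV.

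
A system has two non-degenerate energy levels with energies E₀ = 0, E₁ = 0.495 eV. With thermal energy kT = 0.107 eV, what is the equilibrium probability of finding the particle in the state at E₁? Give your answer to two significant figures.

0.0097

Eᵢ/kT = 0, 4.626.
Z = Σ e^(−Eᵢ/kT) = e^(−0) + e^(−4.626) = 1.000 + 0.009794 = 1.010.
P₁ = e^(−E₁/kT) / Z = 0.009794/1.010 = 0.0097.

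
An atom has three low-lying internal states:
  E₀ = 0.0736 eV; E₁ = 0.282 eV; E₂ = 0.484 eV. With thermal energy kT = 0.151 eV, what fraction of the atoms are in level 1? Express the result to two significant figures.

Eᵢ/kT = 0.4874, 1.868, 3.205.
Z = Σ e^(−Eᵢ/kT) = e^(−0.4874) + e^(−1.868) + e^(−3.205) = 0.6142 + 0.1544 + 0.04056 = 0.8092.
P₁ = e^(−E₁/kT) / Z = 0.1544/0.8092 = 0.19.

0.19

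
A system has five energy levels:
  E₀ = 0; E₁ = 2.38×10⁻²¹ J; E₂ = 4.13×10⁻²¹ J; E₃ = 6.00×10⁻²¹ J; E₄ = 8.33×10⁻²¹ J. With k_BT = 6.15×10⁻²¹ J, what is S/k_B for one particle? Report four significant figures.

1.507

Eᵢ/kT = 0, 0.386992, 0.671545, 0.975610, 1.35447.
Z = Σ e^(−Eᵢ/kT) = e^(−0) + e^(−0.386992) + e^(−0.671545) + e^(−0.975610) + e^(−1.35447) = 1.00000 + 0.679097 + 0.510919 + 0.376962 + 0.258084 = 2.82506.
⟨E⟩ = Σ EᵢPᵢ = 2.88063 ×10⁻²¹ J.
S/k_B = ln Z + ⟨E⟩/kT = ln(2.82506) + 2.88063/6.15 = 1.03853 + 0.468395 = 1.507.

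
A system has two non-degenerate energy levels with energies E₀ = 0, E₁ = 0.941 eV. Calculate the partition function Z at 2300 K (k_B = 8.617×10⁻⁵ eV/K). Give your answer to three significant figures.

Z = 1.01

k_BT = 8.617×10⁻⁵ × 2300 K = 0.19819 eV.
Eᵢ/kT = 0, 4.7480.
Z = Σ e^(−Eᵢ/kT) = e^(−0) + e^(−4.7480) = 1.0000 + 0.0086690 = 1.0087.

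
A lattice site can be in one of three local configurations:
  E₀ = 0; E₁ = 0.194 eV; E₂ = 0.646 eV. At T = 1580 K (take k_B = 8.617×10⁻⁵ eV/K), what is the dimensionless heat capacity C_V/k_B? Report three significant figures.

k_BT = 8.617×10⁻⁵ × 1580 K = 0.13615 eV.
Eᵢ/kT = 0, 1.4249, 4.7448.
Z = Σ e^(−Eᵢ/kT) = e^(−0) + e^(−1.4249) + e^(−4.7448) = 1.0000 + 0.24053 + 0.0086968 = 1.2492.
⟨E⟩ = 0.041852 eV, ⟨E²⟩ = 0.010152 eV².
C_V/k_B = (⟨E²⟩ − ⟨E⟩²)/(kT)² = (0.010152 − 0.0017516)/0.018537 = 0.453.

0.453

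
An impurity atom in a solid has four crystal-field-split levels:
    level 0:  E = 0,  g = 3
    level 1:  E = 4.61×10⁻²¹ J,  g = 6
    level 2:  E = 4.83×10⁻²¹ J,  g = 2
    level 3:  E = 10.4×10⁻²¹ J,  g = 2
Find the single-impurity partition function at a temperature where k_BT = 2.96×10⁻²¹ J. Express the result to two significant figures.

Z = 4.7

Eᵢ/kT = 0, 1.557, 1.632, 3.514.
Z = Σ gᵢe^(−Eᵢ/kT) = 3·e^(−0) + 6·e^(−1.557) + 2·e^(−1.632) + 2·e^(−3.514) = 3.000 + 1.265 + 0.3911 + 0.05956 = 4.716.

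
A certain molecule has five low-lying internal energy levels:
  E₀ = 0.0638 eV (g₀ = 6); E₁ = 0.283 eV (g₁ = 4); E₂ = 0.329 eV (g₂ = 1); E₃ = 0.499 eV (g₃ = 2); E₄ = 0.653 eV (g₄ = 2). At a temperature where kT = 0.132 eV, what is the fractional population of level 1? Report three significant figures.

Eᵢ/kT = 0.48333, 2.1439, 2.4924, 3.7803, 4.9470.
Z = Σ gᵢe^(−Eᵢ/kT) = 6·e^(−0.48333) + 4·e^(−2.1439) + 1·e^(−2.4924) + 2·e^(−3.7803) + 2·e^(−4.9470) = 3.7004 + 0.46879 + 0.082711 + 0.045632 + 0.014209 = 4.3117.
P₁ = g₁ e^(−E₁/kT) / Z = 0.46879/4.3117 = 0.109.

0.109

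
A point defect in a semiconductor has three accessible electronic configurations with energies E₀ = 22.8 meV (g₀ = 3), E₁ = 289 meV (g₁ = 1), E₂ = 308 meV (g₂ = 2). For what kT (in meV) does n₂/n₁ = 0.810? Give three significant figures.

n₂/n₁ = (g₂/g₁) exp[−(E₂−E₁)/kT] = 0.810.
⇒ (E₂−E₁)/kT = ln((2/1)/0.810) = ln(2.4691) = 0.90385.
kT = 19 meV / 0.90385 = 21.0 meV.

21.0 meV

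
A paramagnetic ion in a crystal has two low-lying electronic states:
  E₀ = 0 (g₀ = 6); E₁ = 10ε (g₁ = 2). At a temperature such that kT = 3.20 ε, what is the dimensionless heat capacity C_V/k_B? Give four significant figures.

Eᵢ/kT = 0, 3.12500.
Z = Σ gᵢe^(−Eᵢ/kT) = 6·e^(−0) + 2·e^(−3.12500) = 6.00000 + 0.0878739 = 6.08787.
⟨E⟩ = 0.144343 ε, ⟨E²⟩ = 1.44343 ε².
C_V/k_B = (⟨E²⟩ − ⟨E⟩²)/(kT)² = (1.44343 − 0.0208349)/10.2400 = 0.1389.

0.1389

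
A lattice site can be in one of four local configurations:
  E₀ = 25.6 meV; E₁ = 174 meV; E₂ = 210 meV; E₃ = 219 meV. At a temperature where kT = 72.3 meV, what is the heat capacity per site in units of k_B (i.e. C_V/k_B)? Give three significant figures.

0.952

Eᵢ/kT = 0.35408, 2.4066, 2.9046, 3.0290.
Z = Σ e^(−Eᵢ/kT) = e^(−0.35408) + e^(−2.4066) + e^(−2.9046) + e^(−3.0290) = 0.70182 + 0.090121 + 0.054771 + 0.048364 = 0.89508.
⟨E⟩ = 62.275 meV, ⟨E²⟩ = 8852.2 meV².
C_V/k_B = (⟨E²⟩ − ⟨E⟩²)/(kT)² = (8852.2 − 3878.2)/5227.3 = 0.952.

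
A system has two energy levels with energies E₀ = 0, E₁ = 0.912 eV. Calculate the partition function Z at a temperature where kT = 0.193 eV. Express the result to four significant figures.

Z = 1.009

Eᵢ/kT = 0, 4.72539.
Z = Σ e^(−Eᵢ/kT) = e^(−0) + e^(−4.72539) = 1.00000 + 0.00886726 = 1.00887.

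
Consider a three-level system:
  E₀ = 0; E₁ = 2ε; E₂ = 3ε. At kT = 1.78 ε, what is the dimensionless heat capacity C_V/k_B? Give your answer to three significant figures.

Eᵢ/kT = 0, 1.1236, 1.6854.
Z = Σ e^(−Eᵢ/kT) = e^(−0) + e^(−1.1236) + e^(−1.6854) = 1.0000 + 0.32511 + 0.18537 = 1.5105.
⟨E⟩ = 0.79863 ε, ⟨E²⟩ = 1.9654 ε².
C_V/k_B = (⟨E²⟩ − ⟨E⟩²)/(kT)² = (1.9654 − 0.63781)/3.1684 = 0.419.

0.419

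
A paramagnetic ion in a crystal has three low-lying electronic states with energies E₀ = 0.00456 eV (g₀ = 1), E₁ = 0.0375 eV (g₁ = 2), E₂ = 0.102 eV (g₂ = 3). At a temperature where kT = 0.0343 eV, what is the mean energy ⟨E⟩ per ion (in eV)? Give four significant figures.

0.02635 eV

Eᵢ/kT = 0.132945, 1.09329, 2.97376.
Z = Σ gᵢe^(−Eᵢ/kT) = 1·e^(−0.132945) + 2·e^(−1.09329) + 3·e^(−2.97376) = 0.875513 + 0.670224 + 0.153332 = 1.69907.
⟨E⟩ = Σ Eᵢ gᵢe^(−Eᵢ/kT) / Z = (0.00456·0.875513 + 0.0375·0.670224 + 0.102·0.153332) / 1.69907 = 0.02635 eV.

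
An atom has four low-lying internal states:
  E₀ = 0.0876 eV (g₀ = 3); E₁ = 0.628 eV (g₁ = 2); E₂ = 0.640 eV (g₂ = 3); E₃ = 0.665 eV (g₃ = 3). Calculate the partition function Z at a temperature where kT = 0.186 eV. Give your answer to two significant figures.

Eᵢ/kT = 0.4710, 3.376, 3.441, 3.575.
Z = Σ gᵢe^(−Eᵢ/kT) = 3·e^(−0.4710) + 2·e^(−3.376) + 3·e^(−3.441) + 3·e^(−3.575) = 1.873 + 0.06837 + 0.09610 + 0.08405 = 2.122.

Z = 2.1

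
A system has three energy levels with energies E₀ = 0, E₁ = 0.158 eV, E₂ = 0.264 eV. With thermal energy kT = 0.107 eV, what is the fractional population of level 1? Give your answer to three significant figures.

Eᵢ/kT = 0, 1.4766, 2.4673.
Z = Σ e^(−Eᵢ/kT) = e^(−0) + e^(−1.4766) + e^(−2.4673) = 1.0000 + 0.22841 + 0.084814 = 1.3132.
P₁ = e^(−E₁/kT) / Z = 0.22841/1.3132 = 0.174.

0.174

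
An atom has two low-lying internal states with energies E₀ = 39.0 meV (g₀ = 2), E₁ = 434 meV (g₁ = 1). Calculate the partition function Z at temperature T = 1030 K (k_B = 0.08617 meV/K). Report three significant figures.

k_BT = 0.08617 × 1030 K = 88.755 meV.
Eᵢ/kT = 0.43941, 4.8899.
Z = Σ gᵢe^(−Eᵢ/kT) = 2·e^(−0.43941) + 1·e^(−4.8899) = 1.2888 + 0.0075222 = 1.2963.

Z = 1.30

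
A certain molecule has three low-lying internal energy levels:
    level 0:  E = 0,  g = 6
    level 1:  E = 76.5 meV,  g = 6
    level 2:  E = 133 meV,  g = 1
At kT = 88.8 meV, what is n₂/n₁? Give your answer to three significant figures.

0.0882

n₂/n₁ = (g₂/g₁) exp[−(E₂−E₁)/kT] = (1/6) × exp(−(56.5 meV)/(88.8 meV)) = (1/6) × exp(-0.63626) = 0.0882.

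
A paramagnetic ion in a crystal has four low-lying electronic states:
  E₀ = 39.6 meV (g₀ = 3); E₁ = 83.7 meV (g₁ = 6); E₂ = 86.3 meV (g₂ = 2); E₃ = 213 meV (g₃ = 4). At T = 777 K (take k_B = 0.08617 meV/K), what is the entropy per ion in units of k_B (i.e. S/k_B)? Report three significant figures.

2.48

k_BT = 0.08617 × 777 K = 66.954 meV.
Eᵢ/kT = 0.59145, 1.2501, 1.2889, 3.1813.
Z = Σ gᵢe^(−Eᵢ/kT) = 3·e^(−0.59145) + 6·e^(−1.2501) + 2·e^(−1.2889) + 4·e^(−3.1813) = 1.6606 + 1.7189 + 0.55115 + 0.16613 = 4.0968.
⟨E⟩ = Σ EᵢPᵢ = 71.417 meV.
S/k_B = ln Z + ⟨E⟩/kT = ln(4.0968) + 71.417/66.954 = 1.4102 + 1.0667 = 2.48.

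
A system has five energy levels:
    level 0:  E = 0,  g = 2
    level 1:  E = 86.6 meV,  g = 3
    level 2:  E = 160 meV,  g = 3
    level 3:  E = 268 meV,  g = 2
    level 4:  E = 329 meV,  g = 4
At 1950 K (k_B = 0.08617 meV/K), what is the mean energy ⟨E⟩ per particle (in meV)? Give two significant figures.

110 meV

k_BT = 0.08617 × 1950 K = 168.0 meV.
Eᵢ/kT = 0, 0.5155, 0.9524, 1.595, 1.958.
Z = Σ gᵢe^(−Eᵢ/kT) = 2·e^(−0) + 3·e^(−0.5155) + 3·e^(−0.9524) + 2·e^(−1.595) + 4·e^(−1.958) = 2.000 + 1.792 + 1.157 + 0.4058 + 0.5646 = 5.919.
⟨E⟩ = Σ Eᵢ gᵢe^(−Eᵢ/kT) / Z = (0·2.000 + 86.6·1.792 + 160·1.157 + 268·0.4058 + 329·0.5646) / 5.919 = 110 meV.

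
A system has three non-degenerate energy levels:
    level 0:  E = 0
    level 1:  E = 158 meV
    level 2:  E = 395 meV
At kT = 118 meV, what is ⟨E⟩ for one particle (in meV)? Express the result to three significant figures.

42.6 meV

Eᵢ/kT = 0, 1.3390, 3.3475.
Z = Σ e^(−Eᵢ/kT) = e^(−0) + e^(−1.3390) + e^(−3.3475) = 1.0000 + 0.26211 + 0.035172 = 1.2973.
⟨E⟩ = Σ Eᵢ e^(−Eᵢ/kT) / Z = (0·1.0000 + 158·0.26211 + 395·0.035172) / 1.2973 = 42.6 meV.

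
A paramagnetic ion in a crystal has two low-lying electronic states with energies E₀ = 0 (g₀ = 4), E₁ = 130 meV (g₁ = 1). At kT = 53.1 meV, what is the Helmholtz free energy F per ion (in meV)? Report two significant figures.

Eᵢ/kT = 0, 2.448.
Z = Σ gᵢe^(−Eᵢ/kT) = 4·e^(−0) + 1·e^(−2.448) = 4.000 + 0.08647 = 4.086.
F = −kT ln Z = −53.1 × ln(4.086) = −53.1 × 1.408 = -75 meV.

-75 meV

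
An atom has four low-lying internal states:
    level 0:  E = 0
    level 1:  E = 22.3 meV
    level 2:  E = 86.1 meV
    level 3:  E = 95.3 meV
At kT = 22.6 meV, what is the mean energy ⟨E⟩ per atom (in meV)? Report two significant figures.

Eᵢ/kT = 0, 0.9867, 3.810, 4.217.
Z = Σ e^(−Eᵢ/kT) = e^(−0) + e^(−0.9867) + e^(−3.810) + e^(−4.217) = 1.000 + 0.3728 + 0.02215 + 0.01474 = 1.410.
⟨E⟩ = Σ Eᵢ e^(−Eᵢ/kT) / Z = (0·1.000 + 22.3·0.3728 + 86.1·0.02215 + 95.3·0.01474) / 1.410 = 8.2 meV.

8.2 meV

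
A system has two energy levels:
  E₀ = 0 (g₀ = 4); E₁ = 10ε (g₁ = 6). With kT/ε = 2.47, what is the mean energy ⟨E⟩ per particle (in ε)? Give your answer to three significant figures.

0.255 ε

Eᵢ/kT = 0, 4.0486.
Z = Σ gᵢe^(−Eᵢ/kT) = 4·e^(−0) + 6·e^(−4.0486) = 4.0000 + 0.10468 = 4.1047.
⟨E⟩ = Σ Eᵢ gᵢe^(−Eᵢ/kT) / Z = (0·4.0000 + 10·0.10468) / 4.1047 = 0.255 ε.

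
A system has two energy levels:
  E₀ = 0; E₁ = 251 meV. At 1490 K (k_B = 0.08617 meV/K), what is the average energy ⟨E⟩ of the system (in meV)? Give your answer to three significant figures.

k_BT = 0.08617 × 1490 K = 128.39 meV.
Eᵢ/kT = 0, 1.9550.
Z = Σ e^(−Eᵢ/kT) = e^(−0) + e^(−1.9550) = 1.0000 + 0.14156 = 1.1416.
⟨E⟩ = Σ Eᵢ e^(−Eᵢ/kT) / Z = (0·1.0000 + 251·0.14156) / 1.1416 = 31.1 meV.

31.1 meV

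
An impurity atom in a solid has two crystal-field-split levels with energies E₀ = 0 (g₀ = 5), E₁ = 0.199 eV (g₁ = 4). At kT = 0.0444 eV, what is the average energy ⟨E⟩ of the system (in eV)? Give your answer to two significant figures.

Eᵢ/kT = 0, 4.482.
Z = Σ gᵢe^(−Eᵢ/kT) = 5·e^(−0) + 4·e^(−4.482) = 5.000 + 0.04524 = 5.045.
⟨E⟩ = Σ Eᵢ gᵢe^(−Eᵢ/kT) / Z = (0·5.000 + 0.199·0.04524) / 5.045 = 0.0018 eV.

0.0018 eV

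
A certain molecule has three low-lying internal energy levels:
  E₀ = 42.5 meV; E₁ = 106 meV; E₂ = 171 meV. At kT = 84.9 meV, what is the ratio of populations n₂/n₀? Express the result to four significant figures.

n₂/n₀ = exp[−(E₂−E₀)/kT] = exp(−(128.5 meV)/(84.9 meV)) = exp(-1.51355) = 0.2201.

0.2201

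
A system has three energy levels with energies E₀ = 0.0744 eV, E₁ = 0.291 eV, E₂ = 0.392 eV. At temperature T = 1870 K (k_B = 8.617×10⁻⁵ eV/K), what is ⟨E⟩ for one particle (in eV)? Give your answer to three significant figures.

k_BT = 8.617×10⁻⁵ × 1870 K = 0.16114 eV.
Eᵢ/kT = 0.46171, 1.8059, 2.4327.
Z = Σ e^(−Eᵢ/kT) = e^(−0.46171) + e^(−1.8059) + e^(−2.4327) = 0.63021 + 0.16433 + 0.087799 = 0.88234.
⟨E⟩ = Σ Eᵢ e^(−Eᵢ/kT) / Z = (0.0744·0.63021 + 0.291·0.16433 + 0.392·0.087799) / 0.88234 = 0.146 eV.

0.146 eV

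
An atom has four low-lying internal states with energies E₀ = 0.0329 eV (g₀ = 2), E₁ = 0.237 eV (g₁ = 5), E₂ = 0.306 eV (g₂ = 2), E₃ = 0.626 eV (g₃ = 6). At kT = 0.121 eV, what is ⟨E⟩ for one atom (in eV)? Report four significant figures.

Eᵢ/kT = 0.271901, 1.95868, 2.52893, 5.17355.
Z = Σ gᵢe^(−Eᵢ/kT) = 2·e^(−0.271901) + 5·e^(−1.95868) + 2·e^(−2.52893) + 6·e^(−5.17355) = 1.52386 + 0.705222 + 0.159489 + 0.0339865 = 2.42256.
⟨E⟩ = Σ Eᵢ gᵢe^(−Eᵢ/kT) / Z = (0.0329·1.52386 + 0.237·0.705222 + 0.306·0.159489 + 0.626·0.0339865) / 2.42256 = 0.1186 eV.

0.1186 eV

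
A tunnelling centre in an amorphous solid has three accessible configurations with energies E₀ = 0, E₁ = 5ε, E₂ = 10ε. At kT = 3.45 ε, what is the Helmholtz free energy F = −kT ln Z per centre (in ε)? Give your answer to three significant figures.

Eᵢ/kT = 0, 1.4493, 2.8986.
Z = Σ e^(−Eᵢ/kT) = e^(−0) + e^(−1.4493) + e^(−2.8986) = 1.0000 + 0.23473 + 0.055100 = 1.2898.
F = −kT ln Z = −3.45 × ln(1.2898) = −3.45 × 0.25449 = -0.878 ε.

-0.878 ε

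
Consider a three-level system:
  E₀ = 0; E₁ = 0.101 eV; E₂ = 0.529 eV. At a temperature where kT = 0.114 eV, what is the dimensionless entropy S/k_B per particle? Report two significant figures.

0.64

Eᵢ/kT = 0, 0.8860, 4.640.
Z = Σ e^(−Eᵢ/kT) = e^(−0) + e^(−0.8860) + e^(−4.640) = 1.000 + 0.4123 + 0.009658 = 1.422.
⟨E⟩ = Σ EᵢPᵢ = 0.03288 eV.
S/k_B = ln Z + ⟨E⟩/kT = ln(1.422) + 0.03288/0.114 = 0.3521 + 0.2884 = 0.64.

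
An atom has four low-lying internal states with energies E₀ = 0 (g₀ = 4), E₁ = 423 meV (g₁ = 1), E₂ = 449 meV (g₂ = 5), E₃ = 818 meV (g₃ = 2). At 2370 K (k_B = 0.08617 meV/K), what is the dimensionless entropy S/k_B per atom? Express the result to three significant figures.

1.90

k_BT = 0.08617 × 2370 K = 204.22 meV.
Eᵢ/kT = 0, 2.0713, 2.1986, 4.0055.
Z = Σ gᵢe^(−Eᵢ/kT) = 4·e^(−0) + 1·e^(−2.0713) + 5·e^(−2.1986) + 2·e^(−4.0055) = 4.0000 + 0.12602 + 0.55479 + 0.036430 = 4.7172.
⟨E⟩ = Σ EᵢPᵢ = 70.425 meV.
S/k_B = ln Z + ⟨E⟩/kT = ln(4.7172) + 70.425/204.22 = 1.5512 + 0.34485 = 1.90.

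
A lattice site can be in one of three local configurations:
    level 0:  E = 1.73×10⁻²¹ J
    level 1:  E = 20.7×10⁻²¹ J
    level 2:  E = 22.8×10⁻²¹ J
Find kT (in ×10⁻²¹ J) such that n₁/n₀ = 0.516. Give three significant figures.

n₁/n₀ = exp[−(E₁−E₀)/kT] = 0.516.
⇒ (E₁−E₀)/kT = ln(1/0.516) = ln(1.9380) = 0.66166.
kT = 18.97 ×10⁻²¹ J / 0.66166 = 28.7 ×10⁻²¹ J.

28.7 ×10⁻²¹ J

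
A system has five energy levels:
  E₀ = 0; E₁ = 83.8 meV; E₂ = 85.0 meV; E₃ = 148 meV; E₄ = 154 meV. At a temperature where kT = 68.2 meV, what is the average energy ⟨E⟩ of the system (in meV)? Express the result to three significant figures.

Eᵢ/kT = 0, 1.2287, 1.2463, 2.1701, 2.2581.
Z = Σ e^(−Eᵢ/kT) = e^(−0) + e^(−1.2287) + e^(−1.2463) + e^(−2.1701) + e^(−2.2581) = 1.0000 + 0.29267 + 0.28757 + 0.11417 + 0.10455 = 1.7990.
⟨E⟩ = Σ Eᵢ e^(−Eᵢ/kT) / Z = (0·1.0000 + 83.8·0.29267 + 85.0·0.28757 + 148·0.11417 + 154·0.10455) / 1.7990 = 45.6 meV.

45.6 meV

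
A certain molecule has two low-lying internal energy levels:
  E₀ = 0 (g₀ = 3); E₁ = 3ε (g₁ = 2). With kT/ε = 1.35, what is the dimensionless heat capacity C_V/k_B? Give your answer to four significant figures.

Eᵢ/kT = 0, 2.22222.
Z = Σ gᵢe^(−Eᵢ/kT) = 3·e^(−0) + 2·e^(−2.22222) = 3.00000 + 0.216737 = 3.21674.
⟨E⟩ = 0.202134 ε, ⟨E²⟩ = 0.606401 ε².
C_V/k_B = (⟨E²⟩ − ⟨E⟩²)/(kT)² = (0.606401 − 0.0408582)/1.82250 = 0.3103.

0.3103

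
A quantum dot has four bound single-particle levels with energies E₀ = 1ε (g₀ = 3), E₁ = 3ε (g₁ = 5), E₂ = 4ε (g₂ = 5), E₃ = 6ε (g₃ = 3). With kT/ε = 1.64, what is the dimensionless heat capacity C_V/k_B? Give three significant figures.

Eᵢ/kT = 0.60976, 1.8293, 2.4390, 3.6585.
Z = Σ gᵢe^(−Eᵢ/kT) = 3·e^(−0.60976) + 5·e^(−1.8293) + 5·e^(−2.4390) + 3·e^(−3.6585) = 1.6304 + 0.80263 + 0.43624 + 0.077313 = 2.9466.
⟨E⟩ = 2.1201 ε, ⟨E²⟩ = 6.3182 ε².
C_V/k_B = (⟨E²⟩ − ⟨E⟩²)/(kT)² = (6.3182 − 4.4948)/2.6896 = 0.678.

0.678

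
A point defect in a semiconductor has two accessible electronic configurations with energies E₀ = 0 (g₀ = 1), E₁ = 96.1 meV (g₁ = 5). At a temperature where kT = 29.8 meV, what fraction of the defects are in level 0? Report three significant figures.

0.834

Eᵢ/kT = 0, 3.2248.
Z = Σ gᵢe^(−Eᵢ/kT) = 1·e^(−0) + 5·e^(−3.2248) = 1.0000 + 0.19882 = 1.1988.
P₀ = g₀ e^(−E₀/kT) / Z = 1.0000/1.1988 = 0.834.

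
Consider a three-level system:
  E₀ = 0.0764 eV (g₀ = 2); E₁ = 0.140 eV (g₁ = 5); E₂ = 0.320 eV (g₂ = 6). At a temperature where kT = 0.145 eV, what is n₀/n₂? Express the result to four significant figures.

n₀/n₂ = (g₀/g₂) exp[−(E₀−E₂)/kT] = (2/6) × exp(−(-0.2436 eV)/(0.145 eV)) = (2/6) × exp(1.68000) = 1.789.

1.789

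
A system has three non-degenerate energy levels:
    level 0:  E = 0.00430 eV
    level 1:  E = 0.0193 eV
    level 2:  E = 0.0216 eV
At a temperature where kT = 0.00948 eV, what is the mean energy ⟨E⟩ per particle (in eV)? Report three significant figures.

0.00860 eV

Eᵢ/kT = 0.45359, 2.0359, 2.2785.
Z = Σ e^(−Eᵢ/kT) = e^(−0.45359) + e^(−2.0359) + e^(−2.2785) = 0.63534 + 0.13056 + 0.10244 = 0.86834.
⟨E⟩ = Σ Eᵢ e^(−Eᵢ/kT) / Z = (0.00430·0.63534 + 0.0193·0.13056 + 0.0216·0.10244) / 0.86834 = 0.00860 eV.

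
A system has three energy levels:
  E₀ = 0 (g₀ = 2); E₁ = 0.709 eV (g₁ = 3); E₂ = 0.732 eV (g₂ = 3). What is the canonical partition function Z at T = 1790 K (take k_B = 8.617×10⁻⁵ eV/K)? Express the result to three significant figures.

k_BT = 8.617×10⁻⁵ × 1790 K = 0.15424 eV.
Eᵢ/kT = 0, 4.5967, 4.7459.
Z = Σ gᵢe^(−Eᵢ/kT) = 2·e^(−0) + 3·e^(−4.5967) + 3·e^(−4.7459) = 2.0000 + 0.030255 + 0.026062 = 2.0563.

Z = 2.06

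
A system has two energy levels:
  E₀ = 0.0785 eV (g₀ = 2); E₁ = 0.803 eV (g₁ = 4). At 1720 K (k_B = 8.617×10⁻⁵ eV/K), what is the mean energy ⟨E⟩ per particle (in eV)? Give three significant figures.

k_BT = 8.617×10⁻⁵ × 1720 K = 0.14821 eV.
Eᵢ/kT = 0.52965, 5.4180.
Z = Σ gᵢe^(−Eᵢ/kT) = 2·e^(−0.52965) + 4·e^(−5.4180) = 1.1776 + 0.017744 = 1.1953.
⟨E⟩ = Σ Eᵢ gᵢe^(−Eᵢ/kT) / Z = (0.0785·1.1776 + 0.803·0.017744) / 1.1953 = 0.0893 eV.

0.0893 eV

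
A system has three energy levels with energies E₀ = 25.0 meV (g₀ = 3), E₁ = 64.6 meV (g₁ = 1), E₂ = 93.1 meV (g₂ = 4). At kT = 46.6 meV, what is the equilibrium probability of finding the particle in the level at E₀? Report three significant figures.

0.689

Eᵢ/kT = 0.53648, 1.3863, 1.9979.
Z = Σ gᵢe^(−Eᵢ/kT) = 3·e^(−0.53648) + 1·e^(−1.3863) + 4·e^(−1.9979) = 1.7544 + 0.25000 + 0.54248 = 2.5469.
P₀ = g₀ e^(−E₀/kT) / Z = 1.7544/2.5469 = 0.689.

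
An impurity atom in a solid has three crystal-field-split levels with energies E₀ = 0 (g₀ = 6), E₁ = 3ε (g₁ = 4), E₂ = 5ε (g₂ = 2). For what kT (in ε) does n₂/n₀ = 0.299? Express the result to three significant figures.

46.0 ε

n₂/n₀ = (g₂/g₀) exp[−(E₂−E₀)/kT] = 0.299.
⇒ (E₂−E₀)/kT = ln((2/6)/0.299) = ln(1.1148) = 0.10868.
kT = 5ε / 0.10868 = 46.0 ε.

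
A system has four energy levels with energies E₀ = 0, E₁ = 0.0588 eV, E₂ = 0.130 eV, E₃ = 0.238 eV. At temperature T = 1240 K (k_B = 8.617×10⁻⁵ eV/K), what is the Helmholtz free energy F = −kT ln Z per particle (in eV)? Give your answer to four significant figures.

-0.07303 eV

k_BT = 8.617×10⁻⁵ × 1240 K = 0.106851 eV.
Eᵢ/kT = 0, 0.550299, 1.21665, 2.22740.
Z = Σ e^(−Eᵢ/kT) = e^(−0) + e^(−0.550299) + e^(−1.21665) + e^(−2.22740) = 1.00000 + 0.576777 + 0.296221 + 0.107808 = 1.98081.
F = −kT ln Z = −0.106851 × ln(1.98081) = −0.106851 × 0.683506 = -0.07303 eV.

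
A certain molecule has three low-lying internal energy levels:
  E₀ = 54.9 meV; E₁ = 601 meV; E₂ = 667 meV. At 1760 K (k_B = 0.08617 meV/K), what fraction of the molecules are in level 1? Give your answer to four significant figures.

k_BT = 0.08617 × 1760 K = 151.659 meV.
Eᵢ/kT = 0.361996, 3.96284, 4.39802.
Z = Σ e^(−Eᵢ/kT) = e^(−0.361996) + e^(−3.96284) + e^(−4.39802) = 0.696285 + 0.0190091 + 0.0123017 = 0.727596.
P₁ = e^(−E₁/kT) / Z = 0.0190091/0.727596 = 0.02613.

0.02613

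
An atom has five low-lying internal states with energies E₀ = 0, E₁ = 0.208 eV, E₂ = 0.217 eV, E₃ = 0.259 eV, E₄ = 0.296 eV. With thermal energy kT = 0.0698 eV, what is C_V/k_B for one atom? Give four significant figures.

Eᵢ/kT = 0, 2.97994, 3.10888, 3.71060, 4.24069.
Z = Σ e^(−Eᵢ/kT) = e^(−0) + e^(−2.97994) + e^(−3.10888) + e^(−3.71060) + e^(−4.24069) = 1.00000 + 0.0507959 + 0.0446509 + 0.0244628 + 0.0143977 = 1.13431.
⟨E⟩ = 0.0271992 eV, ⟨E²⟩ = 0.00634981 eV².
C_V/k_B = (⟨E²⟩ − ⟨E⟩²)/(kT)² = (0.00634981 − 0.000739796)/0.00487204 = 1.151.

1.151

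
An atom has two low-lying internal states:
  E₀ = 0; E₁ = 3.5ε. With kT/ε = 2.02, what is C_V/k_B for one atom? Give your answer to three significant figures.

0.383

Eᵢ/kT = 0, 1.7327.
Z = Σ e^(−Eᵢ/kT) = e^(−0) + e^(−1.7327) = 1.0000 + 0.17681 = 1.1768.
⟨E⟩ = 0.52586 ε, ⟨E²⟩ = 1.8405 ε².
C_V/k_B = (⟨E²⟩ − ⟨E⟩²)/(kT)² = (1.8405 − 0.27653)/4.0804 = 0.383.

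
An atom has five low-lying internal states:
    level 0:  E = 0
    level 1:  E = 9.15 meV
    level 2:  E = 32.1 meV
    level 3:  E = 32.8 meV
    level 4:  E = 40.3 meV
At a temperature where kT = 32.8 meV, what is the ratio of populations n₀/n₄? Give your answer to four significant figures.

n₀/n₄ = exp[−(E₀−E₄)/kT] = exp(−(-40.3 meV)/(32.8 meV)) = exp(1.22866) = 3.417.

3.417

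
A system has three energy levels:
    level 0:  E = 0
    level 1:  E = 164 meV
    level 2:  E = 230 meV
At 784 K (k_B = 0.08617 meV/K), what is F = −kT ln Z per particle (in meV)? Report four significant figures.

k_BT = 0.08617 × 784 K = 67.5573 meV.
Eᵢ/kT = 0, 2.42757, 3.40452.
Z = Σ e^(−Eᵢ/kT) = e^(−0) + e^(−2.42757) + e^(−3.40452) = 1.00000 + 0.0882510 + 0.0332228 = 1.12147.
F = −kT ln Z = −67.5573 × ln(1.12147) = −67.5573 × 0.114640 = -7.745 meV.

-7.745 meV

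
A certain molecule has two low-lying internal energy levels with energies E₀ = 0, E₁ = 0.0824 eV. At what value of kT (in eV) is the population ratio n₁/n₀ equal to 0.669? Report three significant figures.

0.205 eV

n₁/n₀ = exp[−(E₁−E₀)/kT] = 0.669.
⇒ (E₁−E₀)/kT = ln(1/0.669) = ln(1.4948) = 0.40199.
kT = 0.0824 eV / 0.40199 = 0.205 eV.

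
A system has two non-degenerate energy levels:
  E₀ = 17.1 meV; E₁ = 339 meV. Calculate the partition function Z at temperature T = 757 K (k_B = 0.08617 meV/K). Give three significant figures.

Z = 0.775

k_BT = 0.08617 × 757 K = 65.231 meV.
Eᵢ/kT = 0.26215, 5.1969.
Z = Σ e^(−Eᵢ/kT) = e^(−0.26215) + e^(−5.1969) = 0.76940 + 0.0055337 = 0.77493.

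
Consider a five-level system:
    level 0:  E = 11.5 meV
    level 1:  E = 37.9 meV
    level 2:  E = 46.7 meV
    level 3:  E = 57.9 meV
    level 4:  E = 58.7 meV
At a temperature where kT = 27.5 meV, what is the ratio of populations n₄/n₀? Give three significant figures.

n₄/n₀ = exp[−(E₄−E₀)/kT] = exp(−(47.2 meV)/(27.5 meV)) = exp(-1.7164) = 0.180.

0.180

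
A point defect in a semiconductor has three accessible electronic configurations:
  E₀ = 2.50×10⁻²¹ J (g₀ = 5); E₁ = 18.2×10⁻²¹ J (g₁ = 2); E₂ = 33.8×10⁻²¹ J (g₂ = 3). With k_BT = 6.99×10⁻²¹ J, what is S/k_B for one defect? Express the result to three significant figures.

Eᵢ/kT = 0.35765, 2.6037, 4.8355.
Z = Σ gᵢe^(−Eᵢ/kT) = 5·e^(−0.35765) + 2·e^(−2.6037) + 3·e^(−4.8355) = 3.4966 + 0.14800 + 0.023828 = 3.6684.
⟨E⟩ = Σ EᵢPᵢ = 3.3367 ×10⁻²¹ J.
S/k_B = ln Z + ⟨E⟩/kT = ln(3.6684) + 3.3367/6.99 = 1.2998 + 0.47735 = 1.78.

1.78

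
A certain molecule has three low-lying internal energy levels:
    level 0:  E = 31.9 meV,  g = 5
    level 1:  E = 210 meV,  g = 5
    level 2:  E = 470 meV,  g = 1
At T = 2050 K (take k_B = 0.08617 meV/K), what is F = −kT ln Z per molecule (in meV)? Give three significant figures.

-310 meV

k_BT = 0.08617 × 2050 K = 176.65 meV.
Eᵢ/kT = 0.18058, 1.1888, 2.6606.
Z = Σ gᵢe^(−Eᵢ/kT) = 5·e^(−0.18058) + 5·e^(−1.1888) + 1·e^(−2.6606) = 4.1739 + 1.5229 + 0.069906 = 5.7667.
F = −kT ln Z = −176.65 × ln(5.7667) = −176.65 × 1.7521 = -310 meV.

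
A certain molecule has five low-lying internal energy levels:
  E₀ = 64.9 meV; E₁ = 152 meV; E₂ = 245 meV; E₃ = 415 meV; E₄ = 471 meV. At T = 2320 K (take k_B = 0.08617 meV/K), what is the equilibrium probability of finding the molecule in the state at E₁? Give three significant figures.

0.274

k_BT = 0.08617 × 2320 K = 199.91 meV.
Eᵢ/kT = 0.32465, 0.76034, 1.2256, 2.0759, 2.3561.
Z = Σ e^(−Eᵢ/kT) = e^(−0.32465) + e^(−0.76034) + e^(−1.2256) + e^(−2.0759) + e^(−2.3561) = 0.72278 + 0.46751 + 0.29358 + 0.12544 + 0.094789 = 1.7041.
P₁ = e^(−E₁/kT) / Z = 0.46751/1.7041 = 0.274.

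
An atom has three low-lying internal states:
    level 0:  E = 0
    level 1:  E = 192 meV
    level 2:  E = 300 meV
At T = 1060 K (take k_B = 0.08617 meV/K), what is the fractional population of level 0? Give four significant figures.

k_BT = 0.08617 × 1060 K = 91.3402 meV.
Eᵢ/kT = 0, 2.10203, 3.28442.
Z = Σ e^(−Eᵢ/kT) = e^(−0) + e^(−2.10203) + e^(−3.28442) = 1.00000 + 0.122208 + 0.0374623 = 1.15967.
P₀ = e^(−E₀/kT) / Z = 1.00000/1.15967 = 0.8623.

0.8623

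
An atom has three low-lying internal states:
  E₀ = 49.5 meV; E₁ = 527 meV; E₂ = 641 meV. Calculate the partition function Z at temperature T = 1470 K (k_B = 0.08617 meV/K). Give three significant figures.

Z = 0.698

k_BT = 0.08617 × 1470 K = 126.67 meV.
Eᵢ/kT = 0.39078, 4.1604, 5.0604.
Z = Σ e^(−Eᵢ/kT) = e^(−0.39078) + e^(−4.1604) + e^(−5.0604) = 0.67653 + 0.015601 + 0.0063430 = 0.69847.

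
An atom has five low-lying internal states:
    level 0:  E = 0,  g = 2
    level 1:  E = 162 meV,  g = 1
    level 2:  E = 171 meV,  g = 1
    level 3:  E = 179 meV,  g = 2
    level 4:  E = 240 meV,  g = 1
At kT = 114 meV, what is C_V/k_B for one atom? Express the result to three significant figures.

Eᵢ/kT = 0, 1.4211, 1.5000, 1.5702, 2.1053.
Z = Σ gᵢe^(−Eᵢ/kT) = 2·e^(−0) + 1·e^(−1.4211) + 1·e^(−1.5000) + 2·e^(−1.5702) + 1·e^(−2.1053) = 2.0000 + 0.24145 + 0.22313 + 0.41601 + 0.12181 = 3.0024.
⟨E⟩ = 60.275 meV, ⟨E²⟩ = 11060 meV².
C_V/k_B = (⟨E²⟩ − ⟨E⟩²)/(kT)² = (11060 − 3633.1)/12996 = 0.571.

0.571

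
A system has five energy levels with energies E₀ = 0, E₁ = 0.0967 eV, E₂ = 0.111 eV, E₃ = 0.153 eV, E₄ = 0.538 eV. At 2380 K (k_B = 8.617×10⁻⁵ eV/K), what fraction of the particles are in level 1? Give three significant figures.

0.227

k_BT = 8.617×10⁻⁵ × 2380 K = 0.20508 eV.
Eᵢ/kT = 0, 0.47152, 0.54125, 0.74605, 2.6234.
Z = Σ e^(−Eᵢ/kT) = e^(−0) + e^(−0.47152) + e^(−0.54125) + e^(−0.74605) + e^(−2.6234) = 1.0000 + 0.62405 + 0.58202 + 0.47424 + 0.072556 = 2.7529.
P₁ = e^(−E₁/kT) / Z = 0.62405/2.7529 = 0.227.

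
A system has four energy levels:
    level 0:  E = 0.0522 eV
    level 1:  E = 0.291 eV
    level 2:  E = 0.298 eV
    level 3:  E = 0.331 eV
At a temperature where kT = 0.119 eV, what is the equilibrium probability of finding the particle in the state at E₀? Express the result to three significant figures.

0.737

Eᵢ/kT = 0.43866, 2.4454, 2.5042, 2.7815.
Z = Σ e^(−Eᵢ/kT) = e^(−0.43866) + e^(−2.4454) + e^(−2.5042) + e^(−2.7815) = 0.64490 + 0.086691 + 0.081741 + 0.061946 = 0.87528.
P₀ = e^(−E₀/kT) / Z = 0.64490/0.87528 = 0.737.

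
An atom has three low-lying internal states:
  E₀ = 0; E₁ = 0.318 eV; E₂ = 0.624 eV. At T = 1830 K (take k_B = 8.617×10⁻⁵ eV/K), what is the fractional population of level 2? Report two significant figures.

k_BT = 8.617×10⁻⁵ × 1830 K = 0.1577 eV.
Eᵢ/kT = 0, 2.016, 3.957.
Z = Σ e^(−Eᵢ/kT) = e^(−0) + e^(−2.016) + e^(−3.957) = 1.000 + 0.1332 + 0.01912 = 1.152.
P₂ = e^(−E₂/kT) / Z = 0.01912/1.152 = 0.017.

0.017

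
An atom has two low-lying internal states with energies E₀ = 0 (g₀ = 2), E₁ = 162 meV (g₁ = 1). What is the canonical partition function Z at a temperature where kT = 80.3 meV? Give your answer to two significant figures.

Eᵢ/kT = 0, 2.017.
Z = Σ gᵢe^(−Eᵢ/kT) = 2·e^(−0) + 1·e^(−2.017) = 2.000 + 0.1331 = 2.133.

Z = 2.1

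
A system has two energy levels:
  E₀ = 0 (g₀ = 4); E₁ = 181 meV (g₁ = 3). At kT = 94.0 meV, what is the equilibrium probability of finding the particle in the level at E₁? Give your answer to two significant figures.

0.099

Eᵢ/kT = 0, 1.926.
Z = Σ gᵢe^(−Eᵢ/kT) = 4·e^(−0) + 3·e^(−1.926) = 4.000 + 0.4372 = 4.437.
P₁ = g₁ e^(−E₁/kT) / Z = 0.4372/4.437 = 0.099.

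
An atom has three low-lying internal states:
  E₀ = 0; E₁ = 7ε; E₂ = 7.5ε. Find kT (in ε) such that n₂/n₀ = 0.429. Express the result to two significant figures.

8.9 ε

n₂/n₀ = exp[−(E₂−E₀)/kT] = 0.429.
⇒ (E₂−E₀)/kT = ln(1/0.429) = ln(2.331) = 0.8463.
kT = 7.5ε / 0.8463 = 8.9 ε.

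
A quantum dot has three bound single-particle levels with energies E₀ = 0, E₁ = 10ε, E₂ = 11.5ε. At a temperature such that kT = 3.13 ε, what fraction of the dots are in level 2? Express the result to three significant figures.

Eᵢ/kT = 0, 3.1949, 3.6741.
Z = Σ e^(−Eᵢ/kT) = e^(−0) + e^(−3.1949) + e^(−3.6741) = 1.0000 + 0.040971 + 0.025372 = 1.0663.
P₂ = e^(−E₂/kT) / Z = 0.025372/1.0663 = 0.0238.

0.0238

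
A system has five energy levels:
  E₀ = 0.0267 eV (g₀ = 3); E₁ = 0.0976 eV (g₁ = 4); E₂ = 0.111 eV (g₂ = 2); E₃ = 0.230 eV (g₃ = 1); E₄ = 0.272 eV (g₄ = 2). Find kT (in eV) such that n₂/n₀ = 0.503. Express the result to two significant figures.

n₂/n₀ = (g₂/g₀) exp[−(E₂−E₀)/kT] = 0.503.
⇒ (E₂−E₀)/kT = ln((2/3)/0.503) = ln(1.325) = 0.2814.
kT = 0.0843 eV / 0.2814 = 0.30 eV.

0.30 eV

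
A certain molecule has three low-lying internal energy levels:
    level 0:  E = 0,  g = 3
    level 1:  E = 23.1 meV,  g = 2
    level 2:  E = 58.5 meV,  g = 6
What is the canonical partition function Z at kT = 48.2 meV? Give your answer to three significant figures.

Eᵢ/kT = 0, 0.47925, 1.2137.
Z = Σ gᵢe^(−Eᵢ/kT) = 3·e^(−0) + 2·e^(−0.47925) + 6·e^(−1.2137) = 3.0000 + 1.2385 + 1.7826 = 6.0211.

Z = 6.02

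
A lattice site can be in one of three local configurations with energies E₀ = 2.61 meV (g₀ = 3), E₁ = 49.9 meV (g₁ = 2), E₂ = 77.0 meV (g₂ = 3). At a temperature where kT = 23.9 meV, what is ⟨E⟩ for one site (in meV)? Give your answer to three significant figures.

9.36 meV

Eᵢ/kT = 0.10921, 2.0879, 3.2218.
Z = Σ gᵢe^(−Eᵢ/kT) = 3·e^(−0.10921) + 2·e^(−2.0879) + 3·e^(−3.2218) = 2.6896 + 0.24789 + 0.11965 = 3.0571.
⟨E⟩ = Σ Eᵢ gᵢe^(−Eᵢ/kT) / Z = (2.61·2.6896 + 49.9·0.24789 + 77.0·0.11965) / 3.0571 = 9.36 meV.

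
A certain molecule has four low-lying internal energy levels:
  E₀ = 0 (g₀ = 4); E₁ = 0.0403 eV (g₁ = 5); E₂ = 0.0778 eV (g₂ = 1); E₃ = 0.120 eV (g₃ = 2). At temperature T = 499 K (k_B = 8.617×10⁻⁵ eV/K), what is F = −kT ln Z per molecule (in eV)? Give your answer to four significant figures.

k_BT = 8.617×10⁻⁵ × 499 K = 0.0429988 eV.
Eᵢ/kT = 0, 0.937235, 1.80935, 2.79078.
Z = Σ gᵢe^(−Eᵢ/kT) = 4·e^(−0) + 5·e^(−0.937235) + 1·e^(−1.80935) + 2·e^(−2.79078) = 4.00000 + 1.95855 + 0.163761 + 0.122747 = 6.24506.
F = −kT ln Z = −0.0429988 × ln(6.24506) = −0.0429988 × 1.83179 = -0.07876 eV.

-0.07876 eV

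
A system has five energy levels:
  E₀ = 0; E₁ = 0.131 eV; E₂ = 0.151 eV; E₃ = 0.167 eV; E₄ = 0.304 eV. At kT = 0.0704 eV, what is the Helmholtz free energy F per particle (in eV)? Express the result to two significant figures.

Eᵢ/kT = 0, 1.861, 2.145, 2.372, 4.318.
Z = Σ e^(−Eᵢ/kT) = e^(−0) + e^(−1.861) + e^(−2.145) + e^(−2.372) + e^(−4.318) = 1.000 + 0.1555 + 0.1171 + 0.09329 + 0.01333 = 1.379.
F = −kT ln Z = −0.0704 × ln(1.379) = −0.0704 × 0.3214 = -0.023 eV.

-0.023 eV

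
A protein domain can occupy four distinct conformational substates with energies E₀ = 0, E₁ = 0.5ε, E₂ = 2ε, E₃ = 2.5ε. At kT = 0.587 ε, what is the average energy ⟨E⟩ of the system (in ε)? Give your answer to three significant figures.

Eᵢ/kT = 0, 0.85179, 3.4072, 4.2589.
Z = Σ e^(−Eᵢ/kT) = e^(−0) + e^(−0.85179) + e^(−3.4072) + e^(−4.2589) = 1.0000 + 0.42665 + 0.033134 + 0.014138 = 1.4739.
⟨E⟩ = Σ Eᵢ e^(−Eᵢ/kT) / Z = (0·1.0000 + 0.5·0.42665 + 2·0.033134 + 2.5·0.014138) / 1.4739 = 0.214 ε.

0.214 ε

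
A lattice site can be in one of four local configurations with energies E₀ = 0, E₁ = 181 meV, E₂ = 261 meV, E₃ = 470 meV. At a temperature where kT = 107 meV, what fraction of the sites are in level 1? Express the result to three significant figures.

Eᵢ/kT = 0, 1.6916, 2.4393, 4.3925.
Z = Σ e^(−Eᵢ/kT) = e^(−0) + e^(−1.6916) + e^(−2.4393) + e^(−4.3925) = 1.0000 + 0.18422 + 0.087222 + 0.012370 = 1.2838.
P₁ = e^(−E₁/kT) / Z = 0.18422/1.2838 = 0.143.

0.143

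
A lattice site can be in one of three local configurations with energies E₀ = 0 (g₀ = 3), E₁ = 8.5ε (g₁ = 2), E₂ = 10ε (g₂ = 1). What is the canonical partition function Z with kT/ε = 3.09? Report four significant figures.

Eᵢ/kT = 0, 2.75081, 3.23625.
Z = Σ gᵢe^(−Eᵢ/kT) = 3·e^(−0) + 2·e^(−2.75081) + 1·e^(−3.23625) = 3.00000 + 0.127752 + 0.0393110 = 3.16706.

Z = 3.167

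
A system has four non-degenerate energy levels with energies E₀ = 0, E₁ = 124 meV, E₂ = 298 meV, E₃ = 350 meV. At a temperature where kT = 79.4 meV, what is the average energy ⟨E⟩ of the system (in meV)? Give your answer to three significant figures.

29.9 meV

Eᵢ/kT = 0, 1.5617, 3.7531, 4.4081.
Z = Σ e^(−Eᵢ/kT) = e^(−0) + e^(−1.5617) + e^(−3.7531) + e^(−4.4081) = 1.0000 + 0.20978 + 0.023445 + 0.012178 = 1.2454.
⟨E⟩ = Σ Eᵢ e^(−Eᵢ/kT) / Z = (0·1.0000 + 124·0.20978 + 298·0.023445 + 350·0.012178) / 1.2454 = 29.9 meV.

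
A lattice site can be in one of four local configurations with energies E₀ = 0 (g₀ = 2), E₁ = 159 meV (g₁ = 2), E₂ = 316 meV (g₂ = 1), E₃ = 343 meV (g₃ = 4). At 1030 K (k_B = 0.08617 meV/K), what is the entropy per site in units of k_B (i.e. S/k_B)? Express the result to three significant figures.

1.31

k_BT = 0.08617 × 1030 K = 88.755 meV.
Eᵢ/kT = 0, 1.7914, 3.5604, 3.8646.
Z = Σ gᵢe^(−Eᵢ/kT) = 2·e^(−0) + 2·e^(−1.7914) + 1·e^(−3.5604) + 4·e^(−3.8646) = 2.0000 + 0.33345 + 0.028427 + 0.083885 = 2.4458.
⟨E⟩ = Σ EᵢPᵢ = 37.114 meV.
S/k_B = ln Z + ⟨E⟩/kT = ln(2.4458) + 37.114/88.755 = 0.89437 + 0.41816 = 1.31.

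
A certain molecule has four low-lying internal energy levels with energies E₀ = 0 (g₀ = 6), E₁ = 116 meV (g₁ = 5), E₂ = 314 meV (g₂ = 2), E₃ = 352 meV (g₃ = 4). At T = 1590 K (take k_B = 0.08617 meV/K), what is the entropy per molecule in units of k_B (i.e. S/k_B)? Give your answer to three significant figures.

k_BT = 0.08617 × 1590 K = 137.01 meV.
Eᵢ/kT = 0, 0.84665, 2.2918, 2.5692.
Z = Σ gᵢe^(−Eᵢ/kT) = 6·e^(−0) + 5·e^(−0.84665) + 2·e^(−2.2918) + 4·e^(−2.5692) = 6.0000 + 2.1442 + 0.20217 + 0.30639 = 8.6528.
⟨E⟩ = Σ EᵢPᵢ = 48.546 meV.
S/k_B = ln Z + ⟨E⟩/kT = ln(8.6528) + 48.546/137.01 = 2.1579 + 0.35432 = 2.51.

2.51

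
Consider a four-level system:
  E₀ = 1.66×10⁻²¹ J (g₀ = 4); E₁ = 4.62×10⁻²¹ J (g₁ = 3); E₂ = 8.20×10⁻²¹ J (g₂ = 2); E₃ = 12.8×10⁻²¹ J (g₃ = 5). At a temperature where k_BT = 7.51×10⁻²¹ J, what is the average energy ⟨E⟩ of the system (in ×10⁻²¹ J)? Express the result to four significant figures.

Eᵢ/kT = 0.221039, 0.615180, 1.09188, 1.70439.
Z = Σ gᵢe^(−Eᵢ/kT) = 4·e^(−0.221039) + 3·e^(−0.615180) + 2·e^(−1.09188) + 5·e^(−1.70439) = 3.20674 + 1.62163 + 0.671170 + 0.909417 = 6.40896.
⟨E⟩ = Σ Eᵢ gᵢe^(−Eᵢ/kT) / Z = (1.66·3.20674 + 4.62·1.62163 + 8.20·0.671170 + 12.8·0.909417) / 6.40896 = 4.675 ×10⁻²¹ J.

4.675 ×10⁻²¹ J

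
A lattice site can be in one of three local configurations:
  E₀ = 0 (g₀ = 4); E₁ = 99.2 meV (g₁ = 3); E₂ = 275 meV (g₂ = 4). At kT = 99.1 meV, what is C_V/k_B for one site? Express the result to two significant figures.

Eᵢ/kT = 0, 1.001, 2.775.
Z = Σ gᵢe^(−Eᵢ/kT) = 4·e^(−0) + 3·e^(−1.001) + 4·e^(−2.775) = 4.000 + 1.103 + 0.2494 = 5.352.
⟨E⟩ = 33.26 meV, ⟨E²⟩ = 5552 meV².
C_V/k_B = (⟨E²⟩ − ⟨E⟩²)/(kT)² = (5552 − 1106)/9821 = 0.45.

0.45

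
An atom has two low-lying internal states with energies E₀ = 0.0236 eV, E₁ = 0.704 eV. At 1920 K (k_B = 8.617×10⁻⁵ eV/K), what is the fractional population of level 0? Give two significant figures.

0.98

k_BT = 8.617×10⁻⁵ × 1920 K = 0.1654 eV.
Eᵢ/kT = 0.1427, 4.256.
Z = Σ e^(−Eᵢ/kT) = e^(−0.1427) + e^(−4.256) = 0.8670 + 0.01418 = 0.8812.
P₀ = e^(−E₀/kT) / Z = 0.8670/0.8812 = 0.98.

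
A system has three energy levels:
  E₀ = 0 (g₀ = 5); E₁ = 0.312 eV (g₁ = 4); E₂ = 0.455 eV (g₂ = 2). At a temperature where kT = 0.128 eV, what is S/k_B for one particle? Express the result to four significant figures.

1.883

Eᵢ/kT = 0, 2.43750, 3.55469.
Z = Σ gᵢe^(−Eᵢ/kT) = 5·e^(−0) + 4·e^(−2.43750) + 2·e^(−3.55469) = 5.00000 + 0.349516 + 0.0571805 = 5.40670.
⟨E⟩ = Σ EᵢPᵢ = 0.0249812 eV.
S/k_B = ln Z + ⟨E⟩/kT = ln(5.40670) + 0.0249812/0.128 = 1.68764 + 0.195166 = 1.883.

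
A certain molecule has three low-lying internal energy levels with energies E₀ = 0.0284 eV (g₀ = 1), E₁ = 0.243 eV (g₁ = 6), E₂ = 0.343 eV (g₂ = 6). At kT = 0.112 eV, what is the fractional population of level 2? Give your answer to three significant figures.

0.161

Eᵢ/kT = 0.25357, 2.1696, 3.0625.
Z = Σ gᵢe^(−Eᵢ/kT) = 1·e^(−0.25357) + 6·e^(−2.1696) + 6·e^(−3.0625) = 0.77603 + 0.68534 + 0.28062 = 1.7420.
P₂ = g₂ e^(−E₂/kT) / Z = 0.28062/1.7420 = 0.161.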